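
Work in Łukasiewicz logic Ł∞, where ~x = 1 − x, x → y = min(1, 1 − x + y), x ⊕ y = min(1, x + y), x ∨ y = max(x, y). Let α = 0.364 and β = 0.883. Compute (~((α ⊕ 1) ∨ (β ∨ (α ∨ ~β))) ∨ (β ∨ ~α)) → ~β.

0.234

α ⊕ 1 = min(1, 0.364 + 1.000) = min(1, 1.364) = 1.000
~β = 1 − 0.883 = 0.117
α ∨ ~β = max(0.364, 0.117) = 0.364
β ∨ (α ∨ ~β) = max(0.883, 0.364) = 0.883
(α ⊕ 1) ∨ (β ∨ (α ∨ ~β)) = max(1.000, 0.883) = 1.000
~((α ⊕ 1) ∨ (β ∨ (α ∨ ~β))) = 1 − 1.000 = 0.000
~α = 1 − 0.364 = 0.636
β ∨ ~α = max(0.883, 0.636) = 0.883
~((α ⊕ 1) ∨ (β ∨ (α ∨ ~β))) ∨ (β ∨ ~α) = max(0.000, 0.883) = 0.883
(~((α ⊕ 1) ∨ (β ∨ (α ∨ ~β))) ∨ (β ∨ ~α)) → ~β = min(1, 1 − 0.883 + 0.117) = min(1, 0.234) = 0.234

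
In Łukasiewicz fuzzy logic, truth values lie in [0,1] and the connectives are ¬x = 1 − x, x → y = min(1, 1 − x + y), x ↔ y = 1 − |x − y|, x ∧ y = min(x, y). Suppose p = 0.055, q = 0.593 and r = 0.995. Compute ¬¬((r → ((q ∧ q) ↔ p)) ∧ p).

q ∧ q = min(0.593, 0.593) = 0.593
(q ∧ q) ↔ p = 1 − |0.593 − 0.055| = 1 − 0.538 = 0.462
r → ((q ∧ q) ↔ p) = min(1, 1 − 0.995 + 0.462) = min(1, 0.467) = 0.467
(r → ((q ∧ q) ↔ p)) ∧ p = min(0.467, 0.055) = 0.055
¬((r → ((q ∧ q) ↔ p)) ∧ p) = 1 − 0.055 = 0.945
¬¬((r → ((q ∧ q) ↔ p)) ∧ p) = 1 − 0.945 = 0.055

0.055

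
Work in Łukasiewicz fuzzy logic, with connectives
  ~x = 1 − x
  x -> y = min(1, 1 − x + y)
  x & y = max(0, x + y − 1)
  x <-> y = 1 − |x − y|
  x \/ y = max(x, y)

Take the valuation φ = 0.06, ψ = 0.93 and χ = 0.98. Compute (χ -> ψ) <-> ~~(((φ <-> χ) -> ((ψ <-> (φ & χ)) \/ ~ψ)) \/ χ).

χ -> ψ = min(1, 1 − 0.98 + 0.93) = min(1, 0.95) = 0.95
φ <-> χ = 1 − |0.06 − 0.98| = 1 − 0.92 = 0.08
φ & χ = max(0, 0.06 + 0.98 − 1) = max(0, 0.04) = 0.04
ψ <-> (φ & χ) = 1 − |0.93 − 0.04| = 1 − 0.89 = 0.11
~ψ = 1 − 0.93 = 0.07
(ψ <-> (φ & χ)) \/ ~ψ = max(0.11, 0.07) = 0.11
(φ <-> χ) -> ((ψ <-> (φ & χ)) \/ ~ψ) = min(1, 1 − 0.08 + 0.11) = min(1, 1.03) = 1.00
((φ <-> χ) -> ((ψ <-> (φ & χ)) \/ ~ψ)) \/ χ = max(1.00, 0.98) = 1.00
~(((φ <-> χ) -> ((ψ <-> (φ & χ)) \/ ~ψ)) \/ χ) = 1 − 1.00 = 0.00
~~(((φ <-> χ) -> ((ψ <-> (φ & χ)) \/ ~ψ)) \/ χ) = 1 − 0.00 = 1.00
(χ -> ψ) <-> ~~(((φ <-> χ) -> ((ψ <-> (φ & χ)) \/ ~ψ)) \/ χ) = 1 − |0.95 − 1.00| = 1 − 0.05 = 0.95

0.95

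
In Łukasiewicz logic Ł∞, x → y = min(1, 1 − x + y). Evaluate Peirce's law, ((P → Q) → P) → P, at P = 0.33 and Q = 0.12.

0.79

P → Q = min(1, 1 − 0.33 + 0.12) = min(1, 0.79) = 0.79
(P → Q) → P = min(1, 1 − 0.79 + 0.33) = min(1, 0.54) = 0.54
((P → Q) → P) → P = min(1, 1 − 0.54 + 0.33) = min(1, 0.79) = 0.79
(The value 0.79 < 1 shows this instance is not satisfied; not a Ł∞-tautology in general.)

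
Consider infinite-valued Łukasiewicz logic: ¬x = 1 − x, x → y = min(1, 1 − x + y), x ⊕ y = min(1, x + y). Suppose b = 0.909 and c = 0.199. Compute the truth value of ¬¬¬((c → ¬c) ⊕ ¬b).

0.000

¬c = 1 − 0.199 = 0.801
c → ¬c = min(1, 1 − 0.199 + 0.801) = min(1, 1.602) = 1.000
¬b = 1 − 0.909 = 0.091
(c → ¬c) ⊕ ¬b = min(1, 1.000 + 0.091) = min(1, 1.091) = 1.000
¬((c → ¬c) ⊕ ¬b) = 1 − 1.000 = 0.000
¬¬((c → ¬c) ⊕ ¬b) = 1 − 0.000 = 1.000
¬¬¬((c → ¬c) ⊕ ¬b) = 1 − 1.000 = 0.000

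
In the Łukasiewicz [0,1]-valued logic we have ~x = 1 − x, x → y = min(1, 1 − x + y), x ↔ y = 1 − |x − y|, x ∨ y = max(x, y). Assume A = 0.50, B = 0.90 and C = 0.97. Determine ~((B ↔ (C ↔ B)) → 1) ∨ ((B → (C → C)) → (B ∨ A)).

0.90

C ↔ B = 1 − |0.97 − 0.90| = 1 − 0.07 = 0.93
B ↔ (C ↔ B) = 1 − |0.90 − 0.93| = 1 − 0.03 = 0.97
(B ↔ (C ↔ B)) → 1 = min(1, 1 − 0.97 + 1.00) = min(1, 1.03) = 1.00
~((B ↔ (C ↔ B)) → 1) = 1 − 1.00 = 0.00
C → C = min(1, 1 − 0.97 + 0.97) = min(1, 1.00) = 1.00
B → (C → C) = min(1, 1 − 0.90 + 1.00) = min(1, 1.10) = 1.00
B ∨ A = max(0.90, 0.50) = 0.90
(B → (C → C)) → (B ∨ A) = min(1, 1 − 1.00 + 0.90) = min(1, 0.90) = 0.90
~((B ↔ (C ↔ B)) → 1) ∨ ((B → (C → C)) → (B ∨ A)) = max(0.00, 0.90) = 0.90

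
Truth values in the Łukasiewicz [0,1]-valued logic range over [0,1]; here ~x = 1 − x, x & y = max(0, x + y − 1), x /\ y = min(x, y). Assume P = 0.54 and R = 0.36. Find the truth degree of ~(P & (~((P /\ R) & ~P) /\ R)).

1.00

P /\ R = min(0.54, 0.36) = 0.36
~P = 1 − 0.54 = 0.46
(P /\ R) & ~P = max(0, 0.36 + 0.46 − 1) = max(0, -0.18) = 0.00
~((P /\ R) & ~P) = 1 − 0.00 = 1.00
~((P /\ R) & ~P) /\ R = min(1.00, 0.36) = 0.36
P & (~((P /\ R) & ~P) /\ R) = max(0, 0.54 + 0.36 − 1) = max(0, -0.10) = 0.00
~(P & (~((P /\ R) & ~P) /\ R)) = 1 − 0.00 = 1.00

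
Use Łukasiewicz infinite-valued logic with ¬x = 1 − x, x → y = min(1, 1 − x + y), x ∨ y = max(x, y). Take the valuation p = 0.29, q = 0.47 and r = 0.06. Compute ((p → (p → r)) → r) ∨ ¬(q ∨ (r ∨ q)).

p → r = min(1, 1 − 0.29 + 0.06) = min(1, 0.77) = 0.77
p → (p → r) = min(1, 1 − 0.29 + 0.77) = min(1, 1.48) = 1.00
(p → (p → r)) → r = min(1, 1 − 1.00 + 0.06) = min(1, 0.06) = 0.06
r ∨ q = max(0.06, 0.47) = 0.47
q ∨ (r ∨ q) = max(0.47, 0.47) = 0.47
¬(q ∨ (r ∨ q)) = 1 − 0.47 = 0.53
((p → (p → r)) → r) ∨ ¬(q ∨ (r ∨ q)) = max(0.06, 0.53) = 0.53

0.53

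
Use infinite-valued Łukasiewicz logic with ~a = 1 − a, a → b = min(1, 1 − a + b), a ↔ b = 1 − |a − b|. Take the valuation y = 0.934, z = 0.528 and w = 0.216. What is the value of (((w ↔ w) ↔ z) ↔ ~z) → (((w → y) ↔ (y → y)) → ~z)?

0.528

w ↔ w = 1 − |0.216 − 0.216| = 1 − 0.000 = 1.000
(w ↔ w) ↔ z = 1 − |1.000 − 0.528| = 1 − 0.472 = 0.528
~z = 1 − 0.528 = 0.472
((w ↔ w) ↔ z) ↔ ~z = 1 − |0.528 − 0.472| = 1 − 0.056 = 0.944
w → y = min(1, 1 − 0.216 + 0.934) = min(1, 1.718) = 1.000
y → y = min(1, 1 − 0.934 + 0.934) = min(1, 1.000) = 1.000
(w → y) ↔ (y → y) = 1 − |1.000 − 1.000| = 1 − 0.000 = 1.000
((w → y) ↔ (y → y)) → ~z = min(1, 1 − 1.000 + 0.472) = min(1, 0.472) = 0.472
(((w ↔ w) ↔ z) ↔ ~z) → (((w → y) ↔ (y → y)) → ~z) = min(1, 1 − 0.944 + 0.472) = min(1, 0.528) = 0.528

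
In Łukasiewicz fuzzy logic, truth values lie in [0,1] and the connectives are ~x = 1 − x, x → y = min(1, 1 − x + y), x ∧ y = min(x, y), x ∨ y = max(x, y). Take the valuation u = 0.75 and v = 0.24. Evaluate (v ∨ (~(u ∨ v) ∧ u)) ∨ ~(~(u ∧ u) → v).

0.25

u ∨ v = max(0.75, 0.24) = 0.75
~(u ∨ v) = 1 − 0.75 = 0.25
~(u ∨ v) ∧ u = min(0.25, 0.75) = 0.25
v ∨ (~(u ∨ v) ∧ u) = max(0.24, 0.25) = 0.25
u ∧ u = min(0.75, 0.75) = 0.75
~(u ∧ u) = 1 − 0.75 = 0.25
~(u ∧ u) → v = min(1, 1 − 0.25 + 0.24) = min(1, 0.99) = 0.99
~(~(u ∧ u) → v) = 1 − 0.99 = 0.01
(v ∨ (~(u ∨ v) ∧ u)) ∨ ~(~(u ∧ u) → v) = max(0.25, 0.01) = 0.25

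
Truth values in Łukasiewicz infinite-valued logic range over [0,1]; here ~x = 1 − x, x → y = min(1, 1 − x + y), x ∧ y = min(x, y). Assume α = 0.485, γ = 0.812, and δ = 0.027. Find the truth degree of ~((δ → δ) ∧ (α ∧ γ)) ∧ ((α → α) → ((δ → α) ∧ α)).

δ → δ = min(1, 1 − 0.027 + 0.027) = min(1, 1.000) = 1.000
α ∧ γ = min(0.485, 0.812) = 0.485
(δ → δ) ∧ (α ∧ γ) = min(1.000, 0.485) = 0.485
~((δ → δ) ∧ (α ∧ γ)) = 1 − 0.485 = 0.515
α → α = min(1, 1 − 0.485 + 0.485) = min(1, 1.000) = 1.000
δ → α = min(1, 1 − 0.027 + 0.485) = min(1, 1.458) = 1.000
(δ → α) ∧ α = min(1.000, 0.485) = 0.485
(α → α) → ((δ → α) ∧ α) = min(1, 1 − 1.000 + 0.485) = min(1, 0.485) = 0.485
~((δ → δ) ∧ (α ∧ γ)) ∧ ((α → α) → ((δ → α) ∧ α)) = min(0.515, 0.485) = 0.485

0.485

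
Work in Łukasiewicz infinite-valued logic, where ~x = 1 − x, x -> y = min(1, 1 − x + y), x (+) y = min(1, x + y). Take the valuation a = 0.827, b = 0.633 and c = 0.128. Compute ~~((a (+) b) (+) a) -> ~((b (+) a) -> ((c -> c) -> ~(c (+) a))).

a (+) b = min(1, 0.827 + 0.633) = min(1, 1.460) = 1.000
(a (+) b) (+) a = min(1, 1.000 + 0.827) = min(1, 1.827) = 1.000
~((a (+) b) (+) a) = 1 − 1.000 = 0.000
~~((a (+) b) (+) a) = 1 − 0.000 = 1.000
b (+) a = min(1, 0.633 + 0.827) = min(1, 1.460) = 1.000
c -> c = min(1, 1 − 0.128 + 0.128) = min(1, 1.000) = 1.000
c (+) a = min(1, 0.128 + 0.827) = min(1, 0.955) = 0.955
~(c (+) a) = 1 − 0.955 = 0.045
(c -> c) -> ~(c (+) a) = min(1, 1 − 1.000 + 0.045) = min(1, 0.045) = 0.045
(b (+) a) -> ((c -> c) -> ~(c (+) a)) = min(1, 1 − 1.000 + 0.045) = min(1, 0.045) = 0.045
~((b (+) a) -> ((c -> c) -> ~(c (+) a))) = 1 − 0.045 = 0.955
~~((a (+) b) (+) a) -> ~((b (+) a) -> ((c -> c) -> ~(c (+) a))) = min(1, 1 − 1.000 + 0.955) = min(1, 0.955) = 0.955

0.955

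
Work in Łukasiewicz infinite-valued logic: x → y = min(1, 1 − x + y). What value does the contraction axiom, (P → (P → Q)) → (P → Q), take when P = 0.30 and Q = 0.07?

0.77

P → Q = min(1, 1 − 0.30 + 0.07) = min(1, 0.77) = 0.77
P → (P → Q) = min(1, 1 − 0.30 + 0.77) = min(1, 1.47) = 1.00
(P → (P → Q)) → (P → Q) = min(1, 1 − 1.00 + 0.77) = min(1, 0.77) = 0.77
(The value 0.77 < 1 shows this instance is not satisfied; fails in Ł∞ (the t-norm is not idempotent).)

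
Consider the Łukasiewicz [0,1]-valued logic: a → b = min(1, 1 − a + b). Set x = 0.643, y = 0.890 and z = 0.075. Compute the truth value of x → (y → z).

y → z = min(1, 1 − 0.890 + 0.075) = min(1, 0.185) = 0.185
x → (y → z) = min(1, 1 − 0.643 + 0.185) = min(1, 0.542) = 0.542

0.542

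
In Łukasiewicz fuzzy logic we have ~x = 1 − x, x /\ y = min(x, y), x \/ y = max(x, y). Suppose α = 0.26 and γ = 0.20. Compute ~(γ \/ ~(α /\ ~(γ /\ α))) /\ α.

γ /\ α = min(0.20, 0.26) = 0.20
~(γ /\ α) = 1 − 0.20 = 0.80
α /\ ~(γ /\ α) = min(0.26, 0.80) = 0.26
~(α /\ ~(γ /\ α)) = 1 − 0.26 = 0.74
γ \/ ~(α /\ ~(γ /\ α)) = max(0.20, 0.74) = 0.74
~(γ \/ ~(α /\ ~(γ /\ α))) = 1 − 0.74 = 0.26
~(γ \/ ~(α /\ ~(γ /\ α))) /\ α = min(0.26, 0.26) = 0.26

0.26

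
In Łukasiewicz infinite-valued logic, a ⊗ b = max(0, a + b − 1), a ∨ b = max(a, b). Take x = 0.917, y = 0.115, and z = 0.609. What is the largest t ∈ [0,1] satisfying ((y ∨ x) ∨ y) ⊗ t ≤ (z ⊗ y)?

y ∨ x = max(0.115, 0.917) = 0.917
(y ∨ x) ∨ y = max(0.917, 0.115) = 0.917
So the left factor is (y ∨ x) ∨ y = 0.917.
z ⊗ y = max(0, 0.609 + 0.115 − 1) = max(0, -0.276) = 0.000
So the right-hand bound is z ⊗ y = 0.000.
The residuum of the Łukasiewicz t-norm gives the supremum: min(1, 1 − 0.917 + 0.000).
1 − 0.917 + 0.000 = 0.083, so t = min(1, 0.083) = 0.083.
Check: 0.917 ⊗ 0.083 = max(0, 0.000) = 0.000 ≤ 0.000.

0.083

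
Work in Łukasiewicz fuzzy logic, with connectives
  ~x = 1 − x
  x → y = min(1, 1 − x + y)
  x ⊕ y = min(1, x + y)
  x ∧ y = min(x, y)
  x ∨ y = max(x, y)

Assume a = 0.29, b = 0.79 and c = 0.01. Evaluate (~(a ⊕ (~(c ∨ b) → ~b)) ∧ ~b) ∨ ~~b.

0.79

c ∨ b = max(0.01, 0.79) = 0.79
~(c ∨ b) = 1 − 0.79 = 0.21
~b = 1 − 0.79 = 0.21
~(c ∨ b) → ~b = min(1, 1 − 0.21 + 0.21) = min(1, 1.00) = 1.00
a ⊕ (~(c ∨ b) → ~b) = min(1, 0.29 + 1.00) = min(1, 1.29) = 1.00
~(a ⊕ (~(c ∨ b) → ~b)) = 1 − 1.00 = 0.00
~(a ⊕ (~(c ∨ b) → ~b)) ∧ ~b = min(0.00, 0.21) = 0.00
~~b = 1 − 0.21 = 0.79
(~(a ⊕ (~(c ∨ b) → ~b)) ∧ ~b) ∨ ~~b = max(0.00, 0.79) = 0.79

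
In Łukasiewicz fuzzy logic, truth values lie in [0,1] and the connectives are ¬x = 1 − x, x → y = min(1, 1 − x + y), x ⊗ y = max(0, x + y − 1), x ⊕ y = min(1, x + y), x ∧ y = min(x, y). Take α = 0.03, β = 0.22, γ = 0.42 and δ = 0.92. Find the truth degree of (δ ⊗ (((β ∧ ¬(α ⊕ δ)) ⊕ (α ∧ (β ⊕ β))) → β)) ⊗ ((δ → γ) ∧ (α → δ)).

0.42

α ⊕ δ = min(1, 0.03 + 0.92) = min(1, 0.95) = 0.95
¬(α ⊕ δ) = 1 − 0.95 = 0.05
β ∧ ¬(α ⊕ δ) = min(0.22, 0.05) = 0.05
β ⊕ β = min(1, 0.22 + 0.22) = min(1, 0.44) = 0.44
α ∧ (β ⊕ β) = min(0.03, 0.44) = 0.03
(β ∧ ¬(α ⊕ δ)) ⊕ (α ∧ (β ⊕ β)) = min(1, 0.05 + 0.03) = min(1, 0.08) = 0.08
((β ∧ ¬(α ⊕ δ)) ⊕ (α ∧ (β ⊕ β))) → β = min(1, 1 − 0.08 + 0.22) = min(1, 1.14) = 1.00
δ ⊗ (((β ∧ ¬(α ⊕ δ)) ⊕ (α ∧ (β ⊕ β))) → β) = max(0, 0.92 + 1.00 − 1) = max(0, 0.92) = 0.92
δ → γ = min(1, 1 − 0.92 + 0.42) = min(1, 0.50) = 0.50
α → δ = min(1, 1 − 0.03 + 0.92) = min(1, 1.89) = 1.00
(δ → γ) ∧ (α → δ) = min(0.50, 1.00) = 0.50
(δ ⊗ (((β ∧ ¬(α ⊕ δ)) ⊕ (α ∧ (β ⊕ β))) → β)) ⊗ ((δ → γ) ∧ (α → δ)) = max(0, 0.92 + 0.50 − 1) = max(0, 0.42) = 0.42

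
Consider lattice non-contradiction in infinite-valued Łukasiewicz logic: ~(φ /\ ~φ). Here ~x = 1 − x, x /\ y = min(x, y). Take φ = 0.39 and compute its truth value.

0.61

~φ = 1 − 0.39 = 0.61
φ /\ ~φ = min(0.39, 0.61) = 0.39
~(φ /\ ~φ) = 1 − 0.39 = 0.61
(The value 0.61 < 1 shows this instance is not satisfied; not a Ł∞-tautology — its value is 1 − min(a, 1−a).)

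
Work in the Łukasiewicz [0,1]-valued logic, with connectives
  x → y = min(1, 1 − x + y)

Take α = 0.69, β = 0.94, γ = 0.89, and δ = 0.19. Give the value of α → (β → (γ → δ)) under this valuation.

0.67

γ → δ = min(1, 1 − 0.89 + 0.19) = min(1, 0.30) = 0.30
β → (γ → δ) = min(1, 1 − 0.94 + 0.30) = min(1, 0.36) = 0.36
α → (β → (γ → δ)) = min(1, 1 − 0.69 + 0.36) = min(1, 0.67) = 0.67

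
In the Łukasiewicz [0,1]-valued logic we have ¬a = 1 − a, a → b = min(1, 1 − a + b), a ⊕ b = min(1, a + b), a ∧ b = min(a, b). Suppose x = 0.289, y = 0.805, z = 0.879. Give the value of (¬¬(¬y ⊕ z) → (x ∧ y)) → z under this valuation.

1.000

¬y = 1 − 0.805 = 0.195
¬y ⊕ z = min(1, 0.195 + 0.879) = min(1, 1.074) = 1.000
¬(¬y ⊕ z) = 1 − 1.000 = 0.000
¬¬(¬y ⊕ z) = 1 − 0.000 = 1.000
x ∧ y = min(0.289, 0.805) = 0.289
¬¬(¬y ⊕ z) → (x ∧ y) = min(1, 1 − 1.000 + 0.289) = min(1, 0.289) = 0.289
(¬¬(¬y ⊕ z) → (x ∧ y)) → z = min(1, 1 − 0.289 + 0.879) = min(1, 1.590) = 1.000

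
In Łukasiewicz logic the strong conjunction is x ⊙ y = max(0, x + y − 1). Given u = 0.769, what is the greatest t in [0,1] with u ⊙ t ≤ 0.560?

0.791

The residuum of the Łukasiewicz t-norm gives the supremum: min(1, 1 − 0.769 + 0.560).
1 − 0.769 + 0.560 = 0.791, so t = min(1, 0.791) = 0.791.
Check: 0.769 ⊙ 0.791 = max(0, 0.560) = 0.560 ≤ 0.560.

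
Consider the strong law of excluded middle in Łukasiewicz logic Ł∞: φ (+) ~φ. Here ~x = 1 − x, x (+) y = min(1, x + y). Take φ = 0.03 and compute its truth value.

1.00

~φ = 1 − 0.03 = 0.97
φ (+) ~φ = min(1, 0.03 + 0.97) = min(1, 1.00) = 1.00
(As expected: always 1 in Ł∞ since a ⊕ (1−a) = 1.)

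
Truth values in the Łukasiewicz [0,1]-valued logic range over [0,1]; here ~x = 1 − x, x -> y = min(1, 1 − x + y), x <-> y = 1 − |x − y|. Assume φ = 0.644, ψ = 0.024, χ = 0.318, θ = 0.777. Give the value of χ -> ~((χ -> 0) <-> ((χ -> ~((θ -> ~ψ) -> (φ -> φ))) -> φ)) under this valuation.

0.962

χ -> 0 = min(1, 1 − 0.318 + 0.000) = min(1, 0.682) = 0.682
~ψ = 1 − 0.024 = 0.976
θ -> ~ψ = min(1, 1 − 0.777 + 0.976) = min(1, 1.199) = 1.000
φ -> φ = min(1, 1 − 0.644 + 0.644) = min(1, 1.000) = 1.000
(θ -> ~ψ) -> (φ -> φ) = min(1, 1 − 1.000 + 1.000) = min(1, 1.000) = 1.000
~((θ -> ~ψ) -> (φ -> φ)) = 1 − 1.000 = 0.000
χ -> ~((θ -> ~ψ) -> (φ -> φ)) = min(1, 1 − 0.318 + 0.000) = min(1, 0.682) = 0.682
(χ -> ~((θ -> ~ψ) -> (φ -> φ))) -> φ = min(1, 1 − 0.682 + 0.644) = min(1, 0.962) = 0.962
(χ -> 0) <-> ((χ -> ~((θ -> ~ψ) -> (φ -> φ))) -> φ) = 1 − |0.682 − 0.962| = 1 − 0.280 = 0.720
~((χ -> 0) <-> ((χ -> ~((θ -> ~ψ) -> (φ -> φ))) -> φ)) = 1 − 0.720 = 0.280
χ -> ~((χ -> 0) <-> ((χ -> ~((θ -> ~ψ) -> (φ -> φ))) -> φ)) = min(1, 1 − 0.318 + 0.280) = min(1, 0.962) = 0.962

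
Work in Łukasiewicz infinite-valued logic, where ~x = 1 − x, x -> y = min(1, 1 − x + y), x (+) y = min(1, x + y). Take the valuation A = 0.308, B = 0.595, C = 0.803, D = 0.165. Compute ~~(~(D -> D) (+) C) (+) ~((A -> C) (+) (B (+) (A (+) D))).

D -> D = min(1, 1 − 0.165 + 0.165) = min(1, 1.000) = 1.000
~(D -> D) = 1 − 1.000 = 0.000
~(D -> D) (+) C = min(1, 0.000 + 0.803) = min(1, 0.803) = 0.803
~(~(D -> D) (+) C) = 1 − 0.803 = 0.197
~~(~(D -> D) (+) C) = 1 − 0.197 = 0.803
A -> C = min(1, 1 − 0.308 + 0.803) = min(1, 1.495) = 1.000
A (+) D = min(1, 0.308 + 0.165) = min(1, 0.473) = 0.473
B (+) (A (+) D) = min(1, 0.595 + 0.473) = min(1, 1.068) = 1.000
(A -> C) (+) (B (+) (A (+) D)) = min(1, 1.000 + 1.000) = min(1, 2.000) = 1.000
~((A -> C) (+) (B (+) (A (+) D))) = 1 − 1.000 = 0.000
~~(~(D -> D) (+) C) (+) ~((A -> C) (+) (B (+) (A (+) D))) = min(1, 0.803 + 0.000) = min(1, 0.803) = 0.803

0.803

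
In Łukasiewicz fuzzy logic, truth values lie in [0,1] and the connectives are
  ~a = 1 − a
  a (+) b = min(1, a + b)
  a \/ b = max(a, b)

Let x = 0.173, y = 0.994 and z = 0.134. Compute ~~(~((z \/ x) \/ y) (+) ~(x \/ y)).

z \/ x = max(0.134, 0.173) = 0.173
(z \/ x) \/ y = max(0.173, 0.994) = 0.994
~((z \/ x) \/ y) = 1 − 0.994 = 0.006
x \/ y = max(0.173, 0.994) = 0.994
~(x \/ y) = 1 − 0.994 = 0.006
~((z \/ x) \/ y) (+) ~(x \/ y) = min(1, 0.006 + 0.006) = min(1, 0.012) = 0.012
~(~((z \/ x) \/ y) (+) ~(x \/ y)) = 1 − 0.012 = 0.988
~~(~((z \/ x) \/ y) (+) ~(x \/ y)) = 1 − 0.988 = 0.012

0.012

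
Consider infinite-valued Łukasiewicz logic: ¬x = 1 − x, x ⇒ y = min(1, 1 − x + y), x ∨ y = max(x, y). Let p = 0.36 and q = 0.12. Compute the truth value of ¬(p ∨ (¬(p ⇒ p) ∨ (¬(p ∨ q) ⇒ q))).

p ⇒ p = min(1, 1 − 0.36 + 0.36) = min(1, 1.00) = 1.00
¬(p ⇒ p) = 1 − 1.00 = 0.00
p ∨ q = max(0.36, 0.12) = 0.36
¬(p ∨ q) = 1 − 0.36 = 0.64
¬(p ∨ q) ⇒ q = min(1, 1 − 0.64 + 0.12) = min(1, 0.48) = 0.48
¬(p ⇒ p) ∨ (¬(p ∨ q) ⇒ q) = max(0.00, 0.48) = 0.48
p ∨ (¬(p ⇒ p) ∨ (¬(p ∨ q) ⇒ q)) = max(0.36, 0.48) = 0.48
¬(p ∨ (¬(p ⇒ p) ∨ (¬(p ∨ q) ⇒ q))) = 1 − 0.48 = 0.52

0.52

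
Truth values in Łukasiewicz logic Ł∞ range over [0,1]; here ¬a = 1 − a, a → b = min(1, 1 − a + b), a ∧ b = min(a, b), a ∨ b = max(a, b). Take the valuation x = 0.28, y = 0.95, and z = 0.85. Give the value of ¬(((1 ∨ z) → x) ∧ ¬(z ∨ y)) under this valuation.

1 ∨ z = max(1.00, 0.85) = 1.00
(1 ∨ z) → x = min(1, 1 − 1.00 + 0.28) = min(1, 0.28) = 0.28
z ∨ y = max(0.85, 0.95) = 0.95
¬(z ∨ y) = 1 − 0.95 = 0.05
((1 ∨ z) → x) ∧ ¬(z ∨ y) = min(0.28, 0.05) = 0.05
¬(((1 ∨ z) → x) ∧ ¬(z ∨ y)) = 1 − 0.05 = 0.95

0.95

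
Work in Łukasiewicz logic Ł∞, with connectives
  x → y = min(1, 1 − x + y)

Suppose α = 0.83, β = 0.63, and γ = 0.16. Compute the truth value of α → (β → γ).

0.70

β → γ = min(1, 1 − 0.63 + 0.16) = min(1, 0.53) = 0.53
α → (β → γ) = min(1, 1 − 0.83 + 0.53) = min(1, 0.70) = 0.70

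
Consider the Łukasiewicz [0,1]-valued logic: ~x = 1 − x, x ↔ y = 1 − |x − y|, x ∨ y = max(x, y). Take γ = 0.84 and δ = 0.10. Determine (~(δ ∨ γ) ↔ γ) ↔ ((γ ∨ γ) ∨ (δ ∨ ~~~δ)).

0.42

δ ∨ γ = max(0.10, 0.84) = 0.84
~(δ ∨ γ) = 1 − 0.84 = 0.16
~(δ ∨ γ) ↔ γ = 1 − |0.16 − 0.84| = 1 − 0.68 = 0.32
γ ∨ γ = max(0.84, 0.84) = 0.84
~δ = 1 − 0.10 = 0.90
~~δ = 1 − 0.90 = 0.10
~~~δ = 1 − 0.10 = 0.90
δ ∨ ~~~δ = max(0.10, 0.90) = 0.90
(γ ∨ γ) ∨ (δ ∨ ~~~δ) = max(0.84, 0.90) = 0.90
(~(δ ∨ γ) ↔ γ) ↔ ((γ ∨ γ) ∨ (δ ∨ ~~~δ)) = 1 − |0.32 − 0.90| = 1 − 0.58 = 0.42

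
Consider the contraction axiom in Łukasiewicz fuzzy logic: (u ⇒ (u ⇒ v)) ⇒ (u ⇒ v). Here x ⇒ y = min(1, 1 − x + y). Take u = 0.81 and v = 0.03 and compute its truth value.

0.81

u ⇒ v = min(1, 1 − 0.81 + 0.03) = min(1, 0.22) = 0.22
u ⇒ (u ⇒ v) = min(1, 1 − 0.81 + 0.22) = min(1, 0.41) = 0.41
(u ⇒ (u ⇒ v)) ⇒ (u ⇒ v) = min(1, 1 − 0.41 + 0.22) = min(1, 0.81) = 0.81
(The value 0.81 < 1 shows this instance is not satisfied; fails in Ł∞ (the t-norm is not idempotent).)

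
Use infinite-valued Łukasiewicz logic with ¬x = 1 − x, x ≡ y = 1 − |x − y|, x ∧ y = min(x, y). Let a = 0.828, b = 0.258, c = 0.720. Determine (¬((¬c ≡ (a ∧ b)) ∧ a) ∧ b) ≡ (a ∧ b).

¬c = 1 − 0.720 = 0.280
a ∧ b = min(0.828, 0.258) = 0.258
¬c ≡ (a ∧ b) = 1 − |0.280 − 0.258| = 1 − 0.022 = 0.978
(¬c ≡ (a ∧ b)) ∧ a = min(0.978, 0.828) = 0.828
¬((¬c ≡ (a ∧ b)) ∧ a) = 1 − 0.828 = 0.172
¬((¬c ≡ (a ∧ b)) ∧ a) ∧ b = min(0.172, 0.258) = 0.172
(¬((¬c ≡ (a ∧ b)) ∧ a) ∧ b) ≡ (a ∧ b) = 1 − |0.172 − 0.258| = 1 − 0.086 = 0.914

0.914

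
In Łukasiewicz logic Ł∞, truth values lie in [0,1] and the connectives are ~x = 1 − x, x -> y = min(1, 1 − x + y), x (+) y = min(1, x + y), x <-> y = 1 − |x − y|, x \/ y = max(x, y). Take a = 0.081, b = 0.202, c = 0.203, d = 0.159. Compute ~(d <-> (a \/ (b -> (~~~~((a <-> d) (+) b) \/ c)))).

0.841

a <-> d = 1 − |0.081 − 0.159| = 1 − 0.078 = 0.922
(a <-> d) (+) b = min(1, 0.922 + 0.202) = min(1, 1.124) = 1.000
~((a <-> d) (+) b) = 1 − 1.000 = 0.000
~~((a <-> d) (+) b) = 1 − 0.000 = 1.000
~~~((a <-> d) (+) b) = 1 − 1.000 = 0.000
~~~~((a <-> d) (+) b) = 1 − 0.000 = 1.000
~~~~((a <-> d) (+) b) \/ c = max(1.000, 0.203) = 1.000
b -> (~~~~((a <-> d) (+) b) \/ c) = min(1, 1 − 0.202 + 1.000) = min(1, 1.798) = 1.000
a \/ (b -> (~~~~((a <-> d) (+) b) \/ c)) = max(0.081, 1.000) = 1.000
d <-> (a \/ (b -> (~~~~((a <-> d) (+) b) \/ c))) = 1 − |0.159 − 1.000| = 1 − 0.841 = 0.159
~(d <-> (a \/ (b -> (~~~~((a <-> d) (+) b) \/ c)))) = 1 − 0.159 = 0.841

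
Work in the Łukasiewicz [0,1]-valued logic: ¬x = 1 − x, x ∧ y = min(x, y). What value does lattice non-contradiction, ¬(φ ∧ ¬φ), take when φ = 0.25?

0.75

¬φ = 1 − 0.25 = 0.75
φ ∧ ¬φ = min(0.25, 0.75) = 0.25
¬(φ ∧ ¬φ) = 1 − 0.25 = 0.75
(The value 0.75 < 1 shows this instance is not satisfied; not a Ł∞-tautology — its value is 1 − min(a, 1−a).)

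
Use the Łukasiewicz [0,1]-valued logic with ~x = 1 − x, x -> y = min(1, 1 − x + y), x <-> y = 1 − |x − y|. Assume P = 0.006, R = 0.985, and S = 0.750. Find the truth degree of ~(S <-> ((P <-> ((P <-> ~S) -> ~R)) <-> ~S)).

0.247

~S = 1 − 0.750 = 0.250
P <-> ~S = 1 − |0.006 − 0.250| = 1 − 0.244 = 0.756
~R = 1 − 0.985 = 0.015
(P <-> ~S) -> ~R = min(1, 1 − 0.756 + 0.015) = min(1, 0.259) = 0.259
P <-> ((P <-> ~S) -> ~R) = 1 − |0.006 − 0.259| = 1 − 0.253 = 0.747
(P <-> ((P <-> ~S) -> ~R)) <-> ~S = 1 − |0.747 − 0.250| = 1 − 0.497 = 0.503
S <-> ((P <-> ((P <-> ~S) -> ~R)) <-> ~S) = 1 − |0.750 − 0.503| = 1 − 0.247 = 0.753
~(S <-> ((P <-> ((P <-> ~S) -> ~R)) <-> ~S)) = 1 − 0.753 = 0.247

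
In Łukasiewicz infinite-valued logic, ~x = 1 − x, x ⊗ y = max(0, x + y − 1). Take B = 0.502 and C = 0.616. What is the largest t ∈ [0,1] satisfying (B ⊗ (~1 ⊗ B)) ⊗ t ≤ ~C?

1.000

~1 = 1 − 1.000 = 0.000
~1 ⊗ B = max(0, 0.000 + 0.502 − 1) = max(0, -0.498) = 0.000
B ⊗ (~1 ⊗ B) = max(0, 0.502 + 0.000 − 1) = max(0, -0.498) = 0.000
So the left factor is B ⊗ (~1 ⊗ B) = 0.000.
~C = 1 − 0.616 = 0.384
So the right-hand bound is ~C = 0.384.
The residuum of the Łukasiewicz t-norm gives the supremum: min(1, 1 − 0.000 + 0.384).
1 − 0.000 + 0.384 = 1.384, so t = min(1, 1.384) = 1.000.
Check: 0.000 ⊗ 1.000 = max(0, 0.000) = 0.000 ≤ 0.384.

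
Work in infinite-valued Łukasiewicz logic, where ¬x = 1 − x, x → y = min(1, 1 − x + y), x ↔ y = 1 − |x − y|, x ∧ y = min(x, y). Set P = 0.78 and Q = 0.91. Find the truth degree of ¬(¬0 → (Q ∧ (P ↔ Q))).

¬0 = 1 − 0.00 = 1.00
P ↔ Q = 1 − |0.78 − 0.91| = 1 − 0.13 = 0.87
Q ∧ (P ↔ Q) = min(0.91, 0.87) = 0.87
¬0 → (Q ∧ (P ↔ Q)) = min(1, 1 − 1.00 + 0.87) = min(1, 0.87) = 0.87
¬(¬0 → (Q ∧ (P ↔ Q))) = 1 − 0.87 = 0.13

0.13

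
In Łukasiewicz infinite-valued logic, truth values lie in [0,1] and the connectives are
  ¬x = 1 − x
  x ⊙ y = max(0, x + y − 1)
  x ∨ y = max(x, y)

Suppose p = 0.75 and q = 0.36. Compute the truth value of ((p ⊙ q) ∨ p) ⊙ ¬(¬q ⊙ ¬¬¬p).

0.75

p ⊙ q = max(0, 0.75 + 0.36 − 1) = max(0, 0.11) = 0.11
(p ⊙ q) ∨ p = max(0.11, 0.75) = 0.75
¬q = 1 − 0.36 = 0.64
¬p = 1 − 0.75 = 0.25
¬¬p = 1 − 0.25 = 0.75
¬¬¬p = 1 − 0.75 = 0.25
¬q ⊙ ¬¬¬p = max(0, 0.64 + 0.25 − 1) = max(0, -0.11) = 0.00
¬(¬q ⊙ ¬¬¬p) = 1 − 0.00 = 1.00
((p ⊙ q) ∨ p) ⊙ ¬(¬q ⊙ ¬¬¬p) = max(0, 0.75 + 1.00 − 1) = max(0, 0.75) = 0.75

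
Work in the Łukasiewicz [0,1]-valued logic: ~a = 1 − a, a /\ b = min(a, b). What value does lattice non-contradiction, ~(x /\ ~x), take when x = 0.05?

~x = 1 − 0.05 = 0.95
x /\ ~x = min(0.05, 0.95) = 0.05
~(x /\ ~x) = 1 − 0.05 = 0.95
(The value 0.95 < 1 shows this instance is not satisfied; not a Ł∞-tautology — its value is 1 − min(a, 1−a).)

0.95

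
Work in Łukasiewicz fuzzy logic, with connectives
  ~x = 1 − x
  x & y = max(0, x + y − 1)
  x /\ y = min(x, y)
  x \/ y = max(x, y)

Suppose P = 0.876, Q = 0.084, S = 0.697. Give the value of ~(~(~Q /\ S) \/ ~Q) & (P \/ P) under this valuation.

~Q = 1 − 0.084 = 0.916
~Q /\ S = min(0.916, 0.697) = 0.697
~(~Q /\ S) = 1 − 0.697 = 0.303
~(~Q /\ S) \/ ~Q = max(0.303, 0.916) = 0.916
~(~(~Q /\ S) \/ ~Q) = 1 − 0.916 = 0.084
P \/ P = max(0.876, 0.876) = 0.876
~(~(~Q /\ S) \/ ~Q) & (P \/ P) = max(0, 0.084 + 0.876 − 1) = max(0, -0.040) = 0.000

0.000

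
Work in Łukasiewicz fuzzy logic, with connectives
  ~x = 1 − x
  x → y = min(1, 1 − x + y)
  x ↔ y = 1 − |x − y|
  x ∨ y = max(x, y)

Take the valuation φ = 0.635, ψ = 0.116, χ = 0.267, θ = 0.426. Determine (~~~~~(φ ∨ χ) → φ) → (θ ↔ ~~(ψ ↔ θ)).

0.736

φ ∨ χ = max(0.635, 0.267) = 0.635
~(φ ∨ χ) = 1 − 0.635 = 0.365
~~(φ ∨ χ) = 1 − 0.365 = 0.635
~~~(φ ∨ χ) = 1 − 0.635 = 0.365
~~~~(φ ∨ χ) = 1 − 0.365 = 0.635
~~~~~(φ ∨ χ) = 1 − 0.635 = 0.365
~~~~~(φ ∨ χ) → φ = min(1, 1 − 0.365 + 0.635) = min(1, 1.270) = 1.000
ψ ↔ θ = 1 − |0.116 − 0.426| = 1 − 0.310 = 0.690
~(ψ ↔ θ) = 1 − 0.690 = 0.310
~~(ψ ↔ θ) = 1 − 0.310 = 0.690
θ ↔ ~~(ψ ↔ θ) = 1 − |0.426 − 0.690| = 1 − 0.264 = 0.736
(~~~~~(φ ∨ χ) → φ) → (θ ↔ ~~(ψ ↔ θ)) = min(1, 1 − 1.000 + 0.736) = min(1, 0.736) = 0.736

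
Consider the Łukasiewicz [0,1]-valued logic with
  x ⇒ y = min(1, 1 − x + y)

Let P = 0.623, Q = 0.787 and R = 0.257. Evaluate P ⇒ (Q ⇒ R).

Q ⇒ R = min(1, 1 − 0.787 + 0.257) = min(1, 0.470) = 0.470
P ⇒ (Q ⇒ R) = min(1, 1 − 0.623 + 0.470) = min(1, 0.847) = 0.847

0.847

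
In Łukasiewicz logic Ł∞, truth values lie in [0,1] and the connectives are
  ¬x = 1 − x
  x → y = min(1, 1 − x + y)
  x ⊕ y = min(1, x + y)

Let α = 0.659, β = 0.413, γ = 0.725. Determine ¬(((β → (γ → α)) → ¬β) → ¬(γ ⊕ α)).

0.587

γ → α = min(1, 1 − 0.725 + 0.659) = min(1, 0.934) = 0.934
β → (γ → α) = min(1, 1 − 0.413 + 0.934) = min(1, 1.521) = 1.000
¬β = 1 − 0.413 = 0.587
(β → (γ → α)) → ¬β = min(1, 1 − 1.000 + 0.587) = min(1, 0.587) = 0.587
γ ⊕ α = min(1, 0.725 + 0.659) = min(1, 1.384) = 1.000
¬(γ ⊕ α) = 1 − 1.000 = 0.000
((β → (γ → α)) → ¬β) → ¬(γ ⊕ α) = min(1, 1 − 0.587 + 0.000) = min(1, 0.413) = 0.413
¬(((β → (γ → α)) → ¬β) → ¬(γ ⊕ α)) = 1 − 0.413 = 0.587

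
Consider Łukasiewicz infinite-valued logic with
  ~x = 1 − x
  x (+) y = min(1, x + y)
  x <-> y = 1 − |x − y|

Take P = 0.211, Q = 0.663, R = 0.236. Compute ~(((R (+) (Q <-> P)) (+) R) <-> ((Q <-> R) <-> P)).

0.362

Q <-> P = 1 − |0.663 − 0.211| = 1 − 0.452 = 0.548
R (+) (Q <-> P) = min(1, 0.236 + 0.548) = min(1, 0.784) = 0.784
(R (+) (Q <-> P)) (+) R = min(1, 0.784 + 0.236) = min(1, 1.020) = 1.000
Q <-> R = 1 − |0.663 − 0.236| = 1 − 0.427 = 0.573
(Q <-> R) <-> P = 1 − |0.573 − 0.211| = 1 − 0.362 = 0.638
((R (+) (Q <-> P)) (+) R) <-> ((Q <-> R) <-> P) = 1 − |1.000 − 0.638| = 1 − 0.362 = 0.638
~(((R (+) (Q <-> P)) (+) R) <-> ((Q <-> R) <-> P)) = 1 − 0.638 = 0.362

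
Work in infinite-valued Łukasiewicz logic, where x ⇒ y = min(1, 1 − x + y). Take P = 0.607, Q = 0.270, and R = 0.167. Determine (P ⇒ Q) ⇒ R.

0.504

P ⇒ Q = min(1, 1 − 0.607 + 0.270) = min(1, 0.663) = 0.663
(P ⇒ Q) ⇒ R = min(1, 1 − 0.663 + 0.167) = min(1, 0.504) = 0.504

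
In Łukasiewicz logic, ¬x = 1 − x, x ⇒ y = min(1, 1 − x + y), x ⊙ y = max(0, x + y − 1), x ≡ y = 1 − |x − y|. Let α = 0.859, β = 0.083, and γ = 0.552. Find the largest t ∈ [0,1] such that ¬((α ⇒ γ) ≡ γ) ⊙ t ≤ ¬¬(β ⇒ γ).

α ⇒ γ = min(1, 1 − 0.859 + 0.552) = min(1, 0.693) = 0.693
(α ⇒ γ) ≡ γ = 1 − |0.693 − 0.552| = 1 − 0.141 = 0.859
¬((α ⇒ γ) ≡ γ) = 1 − 0.859 = 0.141
So the left factor is ¬((α ⇒ γ) ≡ γ) = 0.141.
β ⇒ γ = min(1, 1 − 0.083 + 0.552) = min(1, 1.469) = 1.000
¬(β ⇒ γ) = 1 − 1.000 = 0.000
¬¬(β ⇒ γ) = 1 − 0.000 = 1.000
So the right-hand bound is ¬¬(β ⇒ γ) = 1.000.
The residuum of the Łukasiewicz t-norm gives the supremum: min(1, 1 − 0.141 + 1.000).
1 − 0.141 + 1.000 = 1.859, so t = min(1, 1.859) = 1.000.
Check: 0.141 ⊙ 1.000 = max(0, 0.141) = 0.141 ≤ 1.000.

1.000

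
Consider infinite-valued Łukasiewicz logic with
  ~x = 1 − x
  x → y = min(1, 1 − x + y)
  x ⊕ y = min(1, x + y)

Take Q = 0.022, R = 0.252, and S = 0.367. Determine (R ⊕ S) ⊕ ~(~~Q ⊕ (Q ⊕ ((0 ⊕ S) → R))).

R ⊕ S = min(1, 0.252 + 0.367) = min(1, 0.619) = 0.619
~Q = 1 − 0.022 = 0.978
~~Q = 1 − 0.978 = 0.022
0 ⊕ S = min(1, 0.000 + 0.367) = min(1, 0.367) = 0.367
(0 ⊕ S) → R = min(1, 1 − 0.367 + 0.252) = min(1, 0.885) = 0.885
Q ⊕ ((0 ⊕ S) → R) = min(1, 0.022 + 0.885) = min(1, 0.907) = 0.907
~~Q ⊕ (Q ⊕ ((0 ⊕ S) → R)) = min(1, 0.022 + 0.907) = min(1, 0.929) = 0.929
~(~~Q ⊕ (Q ⊕ ((0 ⊕ S) → R))) = 1 − 0.929 = 0.071
(R ⊕ S) ⊕ ~(~~Q ⊕ (Q ⊕ ((0 ⊕ S) → R))) = min(1, 0.619 + 0.071) = min(1, 0.690) = 0.690

0.690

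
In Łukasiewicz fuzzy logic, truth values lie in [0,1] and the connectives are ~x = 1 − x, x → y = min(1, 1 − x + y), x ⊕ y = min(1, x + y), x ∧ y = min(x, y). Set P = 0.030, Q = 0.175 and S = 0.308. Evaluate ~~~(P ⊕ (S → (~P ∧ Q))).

0.103

~P = 1 − 0.030 = 0.970
~P ∧ Q = min(0.970, 0.175) = 0.175
S → (~P ∧ Q) = min(1, 1 − 0.308 + 0.175) = min(1, 0.867) = 0.867
P ⊕ (S → (~P ∧ Q)) = min(1, 0.030 + 0.867) = min(1, 0.897) = 0.897
~(P ⊕ (S → (~P ∧ Q))) = 1 − 0.897 = 0.103
~~(P ⊕ (S → (~P ∧ Q))) = 1 − 0.103 = 0.897
~~~(P ⊕ (S → (~P ∧ Q))) = 1 − 0.897 = 0.103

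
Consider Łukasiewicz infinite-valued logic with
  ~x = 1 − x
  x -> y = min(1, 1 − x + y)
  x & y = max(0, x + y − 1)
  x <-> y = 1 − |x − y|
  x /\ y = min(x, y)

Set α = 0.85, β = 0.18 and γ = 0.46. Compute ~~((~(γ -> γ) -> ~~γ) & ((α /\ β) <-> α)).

0.33

γ -> γ = min(1, 1 − 0.46 + 0.46) = min(1, 1.00) = 1.00
~(γ -> γ) = 1 − 1.00 = 0.00
~γ = 1 − 0.46 = 0.54
~~γ = 1 − 0.54 = 0.46
~(γ -> γ) -> ~~γ = min(1, 1 − 0.00 + 0.46) = min(1, 1.46) = 1.00
α /\ β = min(0.85, 0.18) = 0.18
(α /\ β) <-> α = 1 − |0.18 − 0.85| = 1 − 0.67 = 0.33
(~(γ -> γ) -> ~~γ) & ((α /\ β) <-> α) = max(0, 1.00 + 0.33 − 1) = max(0, 0.33) = 0.33
~((~(γ -> γ) -> ~~γ) & ((α /\ β) <-> α)) = 1 − 0.33 = 0.67
~~((~(γ -> γ) -> ~~γ) & ((α /\ β) <-> α)) = 1 − 0.67 = 0.33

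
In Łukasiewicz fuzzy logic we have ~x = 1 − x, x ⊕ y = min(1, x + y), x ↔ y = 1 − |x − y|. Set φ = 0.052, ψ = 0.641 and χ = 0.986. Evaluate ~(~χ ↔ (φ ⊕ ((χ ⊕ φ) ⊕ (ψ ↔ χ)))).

~χ = 1 − 0.986 = 0.014
χ ⊕ φ = min(1, 0.986 + 0.052) = min(1, 1.038) = 1.000
ψ ↔ χ = 1 − |0.641 − 0.986| = 1 − 0.345 = 0.655
(χ ⊕ φ) ⊕ (ψ ↔ χ) = min(1, 1.000 + 0.655) = min(1, 1.655) = 1.000
φ ⊕ ((χ ⊕ φ) ⊕ (ψ ↔ χ)) = min(1, 0.052 + 1.000) = min(1, 1.052) = 1.000
~χ ↔ (φ ⊕ ((χ ⊕ φ) ⊕ (ψ ↔ χ))) = 1 − |0.014 − 1.000| = 1 − 0.986 = 0.014
~(~χ ↔ (φ ⊕ ((χ ⊕ φ) ⊕ (ψ ↔ χ)))) = 1 − 0.014 = 0.986

0.986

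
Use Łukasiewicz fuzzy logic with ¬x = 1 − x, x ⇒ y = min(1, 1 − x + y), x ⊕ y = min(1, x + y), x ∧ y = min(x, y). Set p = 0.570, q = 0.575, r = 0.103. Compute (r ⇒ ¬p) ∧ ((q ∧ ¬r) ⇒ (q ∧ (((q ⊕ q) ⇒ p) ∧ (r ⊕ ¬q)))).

¬p = 1 − 0.570 = 0.430
r ⇒ ¬p = min(1, 1 − 0.103 + 0.430) = min(1, 1.327) = 1.000
¬r = 1 − 0.103 = 0.897
q ∧ ¬r = min(0.575, 0.897) = 0.575
q ⊕ q = min(1, 0.575 + 0.575) = min(1, 1.150) = 1.000
(q ⊕ q) ⇒ p = min(1, 1 − 1.000 + 0.570) = min(1, 0.570) = 0.570
¬q = 1 − 0.575 = 0.425
r ⊕ ¬q = min(1, 0.103 + 0.425) = min(1, 0.528) = 0.528
((q ⊕ q) ⇒ p) ∧ (r ⊕ ¬q) = min(0.570, 0.528) = 0.528
q ∧ (((q ⊕ q) ⇒ p) ∧ (r ⊕ ¬q)) = min(0.575, 0.528) = 0.528
(q ∧ ¬r) ⇒ (q ∧ (((q ⊕ q) ⇒ p) ∧ (r ⊕ ¬q))) = min(1, 1 − 0.575 + 0.528) = min(1, 0.953) = 0.953
(r ⇒ ¬p) ∧ ((q ∧ ¬r) ⇒ (q ∧ (((q ⊕ q) ⇒ p) ∧ (r ⊕ ¬q)))) = min(1.000, 0.953) = 0.953

0.953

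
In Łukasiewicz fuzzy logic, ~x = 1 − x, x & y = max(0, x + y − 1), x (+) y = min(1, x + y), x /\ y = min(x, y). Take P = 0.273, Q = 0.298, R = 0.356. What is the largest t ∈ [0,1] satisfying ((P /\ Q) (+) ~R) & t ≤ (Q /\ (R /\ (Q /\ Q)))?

P /\ Q = min(0.273, 0.298) = 0.273
~R = 1 − 0.356 = 0.644
(P /\ Q) (+) ~R = min(1, 0.273 + 0.644) = min(1, 0.917) = 0.917
So the left factor is (P /\ Q) (+) ~R = 0.917.
Q /\ Q = min(0.298, 0.298) = 0.298
R /\ (Q /\ Q) = min(0.356, 0.298) = 0.298
Q /\ (R /\ (Q /\ Q)) = min(0.298, 0.298) = 0.298
So the right-hand bound is Q /\ (R /\ (Q /\ Q)) = 0.298.
The residuum of the Łukasiewicz t-norm gives the supremum: min(1, 1 − 0.917 + 0.298).
1 − 0.917 + 0.298 = 0.381, so t = min(1, 0.381) = 0.381.
Check: 0.917 & 0.381 = max(0, 0.298) = 0.298 ≤ 0.298.

0.381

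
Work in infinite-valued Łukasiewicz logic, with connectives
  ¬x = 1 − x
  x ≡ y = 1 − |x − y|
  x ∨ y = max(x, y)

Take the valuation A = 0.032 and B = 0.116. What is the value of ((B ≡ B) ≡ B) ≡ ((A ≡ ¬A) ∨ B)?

B ≡ B = 1 − |0.116 − 0.116| = 1 − 0.000 = 1.000
(B ≡ B) ≡ B = 1 − |1.000 − 0.116| = 1 − 0.884 = 0.116
¬A = 1 − 0.032 = 0.968
A ≡ ¬A = 1 − |0.032 − 0.968| = 1 − 0.936 = 0.064
(A ≡ ¬A) ∨ B = max(0.064, 0.116) = 0.116
((B ≡ B) ≡ B) ≡ ((A ≡ ¬A) ∨ B) = 1 − |0.116 − 0.116| = 1 − 0.000 = 1.000

1.000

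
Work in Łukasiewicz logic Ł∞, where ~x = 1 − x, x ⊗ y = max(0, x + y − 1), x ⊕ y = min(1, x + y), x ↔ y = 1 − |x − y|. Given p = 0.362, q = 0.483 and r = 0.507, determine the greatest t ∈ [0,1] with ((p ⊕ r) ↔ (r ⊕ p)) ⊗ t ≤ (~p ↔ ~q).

0.879

p ⊕ r = min(1, 0.362 + 0.507) = min(1, 0.869) = 0.869
r ⊕ p = min(1, 0.507 + 0.362) = min(1, 0.869) = 0.869
(p ⊕ r) ↔ (r ⊕ p) = 1 − |0.869 − 0.869| = 1 − 0.000 = 1.000
So the left factor is (p ⊕ r) ↔ (r ⊕ p) = 1.000.
~p = 1 − 0.362 = 0.638
~q = 1 − 0.483 = 0.517
~p ↔ ~q = 1 − |0.638 − 0.517| = 1 − 0.121 = 0.879
So the right-hand bound is ~p ↔ ~q = 0.879.
The residuum of the Łukasiewicz t-norm gives the supremum: min(1, 1 − 1.000 + 0.879).
1 − 1.000 + 0.879 = 0.879, so t = min(1, 0.879) = 0.879.
Check: 1.000 ⊗ 0.879 = max(0, 0.879) = 0.879 ≤ 0.879.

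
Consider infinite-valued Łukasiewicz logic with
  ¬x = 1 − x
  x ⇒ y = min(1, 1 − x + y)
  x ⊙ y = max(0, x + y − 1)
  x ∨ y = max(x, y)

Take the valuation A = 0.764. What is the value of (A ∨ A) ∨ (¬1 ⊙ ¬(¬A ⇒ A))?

0.764

A ∨ A = max(0.764, 0.764) = 0.764
¬1 = 1 − 1.000 = 0.000
¬A = 1 − 0.764 = 0.236
¬A ⇒ A = min(1, 1 − 0.236 + 0.764) = min(1, 1.528) = 1.000
¬(¬A ⇒ A) = 1 − 1.000 = 0.000
¬1 ⊙ ¬(¬A ⇒ A) = max(0, 0.000 + 0.000 − 1) = max(0, -1.000) = 0.000
(A ∨ A) ∨ (¬1 ⊙ ¬(¬A ⇒ A)) = max(0.764, 0.000) = 0.764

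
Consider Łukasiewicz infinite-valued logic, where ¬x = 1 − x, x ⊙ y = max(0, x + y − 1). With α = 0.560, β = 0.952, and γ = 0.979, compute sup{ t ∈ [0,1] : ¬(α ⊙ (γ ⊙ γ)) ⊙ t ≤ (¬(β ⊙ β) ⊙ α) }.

0.518

γ ⊙ γ = max(0, 0.979 + 0.979 − 1) = max(0, 0.958) = 0.958
α ⊙ (γ ⊙ γ) = max(0, 0.560 + 0.958 − 1) = max(0, 0.518) = 0.518
¬(α ⊙ (γ ⊙ γ)) = 1 − 0.518 = 0.482
So the left factor is ¬(α ⊙ (γ ⊙ γ)) = 0.482.
β ⊙ β = max(0, 0.952 + 0.952 − 1) = max(0, 0.904) = 0.904
¬(β ⊙ β) = 1 − 0.904 = 0.096
¬(β ⊙ β) ⊙ α = max(0, 0.096 + 0.560 − 1) = max(0, -0.344) = 0.000
So the right-hand bound is ¬(β ⊙ β) ⊙ α = 0.000.
The residuum of the Łukasiewicz t-norm gives the supremum: min(1, 1 − 0.482 + 0.000).
1 − 0.482 + 0.000 = 0.518, so t = min(1, 0.518) = 0.518.
Check: 0.482 ⊙ 0.518 = max(0, 0.000) = 0.000 ≤ 0.000.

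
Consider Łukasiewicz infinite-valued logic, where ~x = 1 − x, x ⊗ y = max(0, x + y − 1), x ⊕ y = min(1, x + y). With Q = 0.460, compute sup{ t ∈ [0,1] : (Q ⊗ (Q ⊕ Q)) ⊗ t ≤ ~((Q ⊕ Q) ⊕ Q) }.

Q ⊕ Q = min(1, 0.460 + 0.460) = min(1, 0.920) = 0.920
Q ⊗ (Q ⊕ Q) = max(0, 0.460 + 0.920 − 1) = max(0, 0.380) = 0.380
So the left factor is Q ⊗ (Q ⊕ Q) = 0.380.
(Q ⊕ Q) ⊕ Q = min(1, 0.920 + 0.460) = min(1, 1.380) = 1.000
~((Q ⊕ Q) ⊕ Q) = 1 − 1.000 = 0.000
So the right-hand bound is ~((Q ⊕ Q) ⊕ Q) = 0.000.
The residuum of the Łukasiewicz t-norm gives the supremum: min(1, 1 − 0.380 + 0.000).
1 − 0.380 + 0.000 = 0.620, so t = min(1, 0.620) = 0.620.
Check: 0.380 ⊗ 0.620 = max(0, 0.000) = 0.000 ≤ 0.000.

0.620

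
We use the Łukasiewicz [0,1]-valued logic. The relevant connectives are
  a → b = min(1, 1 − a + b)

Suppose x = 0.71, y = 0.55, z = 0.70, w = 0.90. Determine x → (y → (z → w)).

1.00

z → w = min(1, 1 − 0.70 + 0.90) = min(1, 1.20) = 1.00
y → (z → w) = min(1, 1 − 0.55 + 1.00) = min(1, 1.45) = 1.00
x → (y → (z → w)) = min(1, 1 − 0.71 + 1.00) = min(1, 1.29) = 1.00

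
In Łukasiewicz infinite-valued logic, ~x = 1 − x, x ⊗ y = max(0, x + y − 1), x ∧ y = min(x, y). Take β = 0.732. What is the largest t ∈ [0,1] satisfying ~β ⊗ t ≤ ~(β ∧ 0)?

~β = 1 − 0.732 = 0.268
So the left factor is ~β = 0.268.
β ∧ 0 = min(0.732, 0.000) = 0.000
~(β ∧ 0) = 1 − 0.000 = 1.000
So the right-hand bound is ~(β ∧ 0) = 1.000.
The residuum of the Łukasiewicz t-norm gives the supremum: min(1, 1 − 0.268 + 1.000).
1 − 0.268 + 1.000 = 1.732, so t = min(1, 1.732) = 1.000.
Check: 0.268 ⊗ 1.000 = max(0, 0.268) = 0.268 ≤ 1.000.

1.000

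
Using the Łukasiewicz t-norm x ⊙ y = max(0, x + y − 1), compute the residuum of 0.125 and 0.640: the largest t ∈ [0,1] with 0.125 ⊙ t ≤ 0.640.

The residuum of the Łukasiewicz t-norm gives the supremum: min(1, 1 − 0.125 + 0.640).
1 − 0.125 + 0.640 = 1.515, so t = min(1, 1.515) = 1.000.
Check: 0.125 ⊙ 1.000 = max(0, 0.125) = 0.125 ≤ 0.640.

1.000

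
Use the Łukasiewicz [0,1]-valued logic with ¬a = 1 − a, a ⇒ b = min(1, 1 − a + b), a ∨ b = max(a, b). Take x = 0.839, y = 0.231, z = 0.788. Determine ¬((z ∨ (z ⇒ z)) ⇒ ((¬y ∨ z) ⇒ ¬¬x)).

z ⇒ z = min(1, 1 − 0.788 + 0.788) = min(1, 1.000) = 1.000
z ∨ (z ⇒ z) = max(0.788, 1.000) = 1.000
¬y = 1 − 0.231 = 0.769
¬y ∨ z = max(0.769, 0.788) = 0.788
¬x = 1 − 0.839 = 0.161
¬¬x = 1 − 0.161 = 0.839
(¬y ∨ z) ⇒ ¬¬x = min(1, 1 − 0.788 + 0.839) = min(1, 1.051) = 1.000
(z ∨ (z ⇒ z)) ⇒ ((¬y ∨ z) ⇒ ¬¬x) = min(1, 1 − 1.000 + 1.000) = min(1, 1.000) = 1.000
¬((z ∨ (z ⇒ z)) ⇒ ((¬y ∨ z) ⇒ ¬¬x)) = 1 − 1.000 = 0.000

0.000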